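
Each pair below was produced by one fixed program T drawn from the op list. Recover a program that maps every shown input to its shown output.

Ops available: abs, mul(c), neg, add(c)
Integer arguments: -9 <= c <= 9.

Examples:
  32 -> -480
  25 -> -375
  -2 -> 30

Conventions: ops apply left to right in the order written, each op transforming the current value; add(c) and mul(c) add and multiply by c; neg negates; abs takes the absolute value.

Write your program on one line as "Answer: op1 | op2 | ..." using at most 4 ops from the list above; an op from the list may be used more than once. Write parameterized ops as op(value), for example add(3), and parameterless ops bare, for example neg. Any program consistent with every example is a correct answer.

mul(-5) | neg | mul(3) | neg

Check, running the answer program on each example:
  32 -> -160 -> 160 -> 480 -> -480
  25 -> -125 -> 125 -> 375 -> -375
  -2 -> 10 -> -10 -> -30 -> 30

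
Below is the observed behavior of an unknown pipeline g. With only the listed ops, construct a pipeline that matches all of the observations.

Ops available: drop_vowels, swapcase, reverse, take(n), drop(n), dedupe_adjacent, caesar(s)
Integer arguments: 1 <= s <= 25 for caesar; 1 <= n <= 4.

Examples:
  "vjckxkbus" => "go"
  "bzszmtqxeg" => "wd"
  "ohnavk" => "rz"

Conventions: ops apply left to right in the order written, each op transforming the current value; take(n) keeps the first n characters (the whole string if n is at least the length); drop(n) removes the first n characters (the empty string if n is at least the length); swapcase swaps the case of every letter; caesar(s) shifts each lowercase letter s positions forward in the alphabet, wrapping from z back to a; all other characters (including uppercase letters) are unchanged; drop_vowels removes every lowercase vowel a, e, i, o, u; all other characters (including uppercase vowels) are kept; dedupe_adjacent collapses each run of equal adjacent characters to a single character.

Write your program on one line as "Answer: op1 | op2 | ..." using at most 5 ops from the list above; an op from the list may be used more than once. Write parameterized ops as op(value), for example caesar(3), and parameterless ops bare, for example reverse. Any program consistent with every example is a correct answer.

drop(1) | drop_vowels | take(3) | caesar(4) | drop(1)

Check, running the answer program on each example:
  "vjckxkbus" -> "jckxkbus" -> "jckxkbs" -> "jck" -> "ngo" -> "go"
  "bzszmtqxeg" -> "zszmtqxeg" -> "zszmtqxg" -> "zsz" -> "dwd" -> "wd"
  "ohnavk" -> "hnavk" -> "hnvk" -> "hnv" -> "lrz" -> "rz"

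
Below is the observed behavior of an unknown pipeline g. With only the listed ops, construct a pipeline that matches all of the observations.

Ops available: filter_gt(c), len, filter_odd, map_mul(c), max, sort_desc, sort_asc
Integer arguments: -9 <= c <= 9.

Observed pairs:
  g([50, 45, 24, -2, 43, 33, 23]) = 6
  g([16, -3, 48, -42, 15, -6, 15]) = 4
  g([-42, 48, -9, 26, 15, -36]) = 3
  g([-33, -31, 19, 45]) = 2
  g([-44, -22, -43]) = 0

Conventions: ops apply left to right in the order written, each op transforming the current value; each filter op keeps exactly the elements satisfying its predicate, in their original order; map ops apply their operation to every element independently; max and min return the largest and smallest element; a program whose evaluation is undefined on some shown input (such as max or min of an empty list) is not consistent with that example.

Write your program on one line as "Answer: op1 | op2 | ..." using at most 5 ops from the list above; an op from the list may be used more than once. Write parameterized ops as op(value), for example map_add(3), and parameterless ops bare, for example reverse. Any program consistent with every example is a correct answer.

filter_gt(7) | map_mul(-2) | map_mul(5) | len

Check, running the answer program on each example:
  [50, 45, 24, -2, 43, 33, 23] -> [50, 45, 24, 43, 33, 23] -> [-100, -90, -48, -86, -66, -46] -> [-500, -450, -240, -430, -330, -230] -> 6
  [16, -3, 48, -42, 15, -6, 15] -> [16, 48, 15, 15] -> [-32, -96, -30, -30] -> [-160, -480, -150, -150] -> 4
  [-42, 48, -9, 26, 15, -36] -> [48, 26, 15] -> [-96, -52, -30] -> [-480, -260, -150] -> 3
  [-33, -31, 19, 45] -> [19, 45] -> [-38, -90] -> [-190, -450] -> 2
  [-44, -22, -43] -> [] -> [] -> [] -> 0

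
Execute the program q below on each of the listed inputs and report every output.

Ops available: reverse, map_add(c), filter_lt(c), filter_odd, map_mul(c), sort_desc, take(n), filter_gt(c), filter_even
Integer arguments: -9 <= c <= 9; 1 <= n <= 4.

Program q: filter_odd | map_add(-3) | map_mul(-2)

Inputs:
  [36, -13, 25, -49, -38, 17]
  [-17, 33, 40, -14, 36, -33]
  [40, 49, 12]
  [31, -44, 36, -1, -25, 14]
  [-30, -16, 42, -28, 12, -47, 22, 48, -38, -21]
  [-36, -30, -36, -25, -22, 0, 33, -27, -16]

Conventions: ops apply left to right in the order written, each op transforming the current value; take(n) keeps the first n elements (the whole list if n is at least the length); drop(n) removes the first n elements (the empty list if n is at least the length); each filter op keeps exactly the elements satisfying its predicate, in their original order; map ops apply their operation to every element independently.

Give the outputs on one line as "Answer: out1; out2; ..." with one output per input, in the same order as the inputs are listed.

Execution, op by op:
  [36, -13, 25, -49, -38, 17] -> [-13, 25, -49, 17] -> [-16, 22, -52, 14] -> [32, -44, 104, -28]
  [-17, 33, 40, -14, 36, -33] -> [-17, 33, -33] -> [-20, 30, -36] -> [40, -60, 72]
  [40, 49, 12] -> [49] -> [46] -> [-92]
  [31, -44, 36, -1, -25, 14] -> [31, -1, -25] -> [28, -4, -28] -> [-56, 8, 56]
  [-30, -16, 42, -28, 12, -47, 22, 48, -38, -21] -> [-47, -21] -> [-50, -24] -> [100, 48]
  [-36, -30, -36, -25, -22, 0, 33, -27, -16] -> [-25, 33, -27] -> [-28, 30, -30] -> [56, -60, 60]

[32, -44, 104, -28]; [40, -60, 72]; [-92]; [-56, 8, 56]; [100, 48]; [56, -60, 60]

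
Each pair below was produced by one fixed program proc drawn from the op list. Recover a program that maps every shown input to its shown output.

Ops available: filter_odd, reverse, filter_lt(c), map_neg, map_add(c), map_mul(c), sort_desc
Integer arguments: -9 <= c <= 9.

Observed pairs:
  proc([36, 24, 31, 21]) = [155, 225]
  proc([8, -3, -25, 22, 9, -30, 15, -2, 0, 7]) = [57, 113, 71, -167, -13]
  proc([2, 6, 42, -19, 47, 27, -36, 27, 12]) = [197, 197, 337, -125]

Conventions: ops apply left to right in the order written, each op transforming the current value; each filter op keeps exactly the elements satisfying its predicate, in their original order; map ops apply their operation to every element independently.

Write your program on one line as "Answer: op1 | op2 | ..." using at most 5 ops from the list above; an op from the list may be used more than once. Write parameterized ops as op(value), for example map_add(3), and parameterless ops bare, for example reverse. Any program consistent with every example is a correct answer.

map_mul(7) | map_add(8) | reverse | filter_odd

Check, running the answer program on each example:
  [36, 24, 31, 21] -> [252, 168, 217, 147] -> [260, 176, 225, 155] -> [155, 225, 176, 260] -> [155, 225]
  [8, -3, -25, 22, 9, -30, 15, -2, 0, 7] -> [56, -21, -175, 154, 63, -210, 105, -14, 0, 49] -> [64, -13, -167, 162, 71, -202, 113, -6, 8, 57] -> [57, 8, -6, 113, -202, 71, 162, -167, -13, 64] -> [57, 113, 71, -167, -13]
  [2, 6, 42, -19, 47, 27, -36, 27, 12] -> [14, 42, 294, -133, 329, 189, -252, 189, 84] -> [22, 50, 302, -125, 337, 197, -244, 197, 92] -> [92, 197, -244, 197, 337, -125, 302, 50, 22] -> [197, 197, 337, -125]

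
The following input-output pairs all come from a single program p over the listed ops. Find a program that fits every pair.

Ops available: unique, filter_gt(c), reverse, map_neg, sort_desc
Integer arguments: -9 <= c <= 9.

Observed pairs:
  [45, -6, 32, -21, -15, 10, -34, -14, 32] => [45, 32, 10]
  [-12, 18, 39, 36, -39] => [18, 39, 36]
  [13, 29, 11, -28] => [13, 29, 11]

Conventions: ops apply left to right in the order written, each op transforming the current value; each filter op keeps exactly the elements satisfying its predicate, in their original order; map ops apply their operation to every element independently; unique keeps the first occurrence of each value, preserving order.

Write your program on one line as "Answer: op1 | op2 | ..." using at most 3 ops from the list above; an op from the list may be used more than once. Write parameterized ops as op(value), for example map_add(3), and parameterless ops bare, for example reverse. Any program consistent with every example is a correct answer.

unique | filter_gt(5)

Check, running the answer program on each example:
  [45, -6, 32, -21, -15, 10, -34, -14, 32] -> [45, -6, 32, -21, -15, 10, -34, -14] -> [45, 32, 10]
  [-12, 18, 39, 36, -39] -> [-12, 18, 39, 36, -39] -> [18, 39, 36]
  [13, 29, 11, -28] -> [13, 29, 11, -28] -> [13, 29, 11]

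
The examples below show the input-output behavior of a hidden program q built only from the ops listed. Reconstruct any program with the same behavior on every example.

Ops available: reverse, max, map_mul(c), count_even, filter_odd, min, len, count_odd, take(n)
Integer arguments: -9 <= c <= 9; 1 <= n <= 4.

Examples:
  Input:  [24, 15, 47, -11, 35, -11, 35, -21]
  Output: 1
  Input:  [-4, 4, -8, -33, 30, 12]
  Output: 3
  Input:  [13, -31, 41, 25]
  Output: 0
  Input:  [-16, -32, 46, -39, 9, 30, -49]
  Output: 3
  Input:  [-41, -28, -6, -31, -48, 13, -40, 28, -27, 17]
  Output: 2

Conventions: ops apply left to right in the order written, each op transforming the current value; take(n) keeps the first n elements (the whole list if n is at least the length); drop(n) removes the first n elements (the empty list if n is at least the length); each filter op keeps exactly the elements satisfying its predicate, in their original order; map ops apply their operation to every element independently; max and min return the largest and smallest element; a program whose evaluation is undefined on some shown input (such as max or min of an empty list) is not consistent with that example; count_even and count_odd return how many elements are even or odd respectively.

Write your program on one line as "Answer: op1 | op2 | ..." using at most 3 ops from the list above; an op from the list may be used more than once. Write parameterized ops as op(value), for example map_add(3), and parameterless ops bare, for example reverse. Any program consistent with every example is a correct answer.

take(4) | count_even

Check, running the answer program on each example:
  [24, 15, 47, -11, 35, -11, 35, -21] -> [24, 15, 47, -11] -> 1
  [-4, 4, -8, -33, 30, 12] -> [-4, 4, -8, -33] -> 3
  [13, -31, 41, 25] -> [13, -31, 41, 25] -> 0
  [-16, -32, 46, -39, 9, 30, -49] -> [-16, -32, 46, -39] -> 3
  [-41, -28, -6, -31, -48, 13, -40, 28, -27, 17] -> [-41, -28, -6, -31] -> 2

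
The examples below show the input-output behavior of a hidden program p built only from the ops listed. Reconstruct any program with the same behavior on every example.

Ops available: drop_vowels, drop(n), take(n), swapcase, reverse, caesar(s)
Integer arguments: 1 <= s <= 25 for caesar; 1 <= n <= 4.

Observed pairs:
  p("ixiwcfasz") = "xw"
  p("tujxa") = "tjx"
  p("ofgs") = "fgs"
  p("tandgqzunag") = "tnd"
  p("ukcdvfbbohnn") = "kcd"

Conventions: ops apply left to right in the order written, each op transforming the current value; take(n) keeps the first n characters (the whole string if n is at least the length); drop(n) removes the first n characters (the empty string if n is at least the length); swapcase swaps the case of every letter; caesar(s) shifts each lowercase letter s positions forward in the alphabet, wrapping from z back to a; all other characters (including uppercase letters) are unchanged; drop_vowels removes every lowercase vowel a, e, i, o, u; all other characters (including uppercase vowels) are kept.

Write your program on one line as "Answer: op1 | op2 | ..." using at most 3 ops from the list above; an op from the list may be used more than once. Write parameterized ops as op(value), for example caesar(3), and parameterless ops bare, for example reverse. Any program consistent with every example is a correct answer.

take(4) | drop_vowels

Check, running the answer program on each example:
  "ixiwcfasz" -> "ixiw" -> "xw"
  "tujxa" -> "tujx" -> "tjx"
  "ofgs" -> "ofgs" -> "fgs"
  "tandgqzunag" -> "tand" -> "tnd"
  "ukcdvfbbohnn" -> "ukcd" -> "kcd"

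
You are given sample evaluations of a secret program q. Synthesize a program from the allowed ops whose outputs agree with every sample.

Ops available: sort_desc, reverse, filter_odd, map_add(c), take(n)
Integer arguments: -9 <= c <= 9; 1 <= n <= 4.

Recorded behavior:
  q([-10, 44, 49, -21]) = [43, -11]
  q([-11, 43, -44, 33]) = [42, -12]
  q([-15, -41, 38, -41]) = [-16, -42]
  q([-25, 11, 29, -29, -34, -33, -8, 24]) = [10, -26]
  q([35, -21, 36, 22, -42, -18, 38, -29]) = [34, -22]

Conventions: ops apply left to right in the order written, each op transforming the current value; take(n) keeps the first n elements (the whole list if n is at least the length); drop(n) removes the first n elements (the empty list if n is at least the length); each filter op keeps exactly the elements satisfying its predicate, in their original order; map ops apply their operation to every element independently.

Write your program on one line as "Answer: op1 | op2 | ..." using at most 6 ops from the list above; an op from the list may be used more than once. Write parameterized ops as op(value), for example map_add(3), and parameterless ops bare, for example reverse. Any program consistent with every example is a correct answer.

take(2) | sort_desc | reverse | map_add(-1) | sort_desc

Check, running the answer program on each example:
  [-10, 44, 49, -21] -> [-10, 44] -> [44, -10] -> [-10, 44] -> [-11, 43] -> [43, -11]
  [-11, 43, -44, 33] -> [-11, 43] -> [43, -11] -> [-11, 43] -> [-12, 42] -> [42, -12]
  [-15, -41, 38, -41] -> [-15, -41] -> [-15, -41] -> [-41, -15] -> [-42, -16] -> [-16, -42]
  [-25, 11, 29, -29, -34, -33, -8, 24] -> [-25, 11] -> [11, -25] -> [-25, 11] -> [-26, 10] -> [10, -26]
  [35, -21, 36, 22, -42, -18, 38, -29] -> [35, -21] -> [35, -21] -> [-21, 35] -> [-22, 34] -> [34, -22]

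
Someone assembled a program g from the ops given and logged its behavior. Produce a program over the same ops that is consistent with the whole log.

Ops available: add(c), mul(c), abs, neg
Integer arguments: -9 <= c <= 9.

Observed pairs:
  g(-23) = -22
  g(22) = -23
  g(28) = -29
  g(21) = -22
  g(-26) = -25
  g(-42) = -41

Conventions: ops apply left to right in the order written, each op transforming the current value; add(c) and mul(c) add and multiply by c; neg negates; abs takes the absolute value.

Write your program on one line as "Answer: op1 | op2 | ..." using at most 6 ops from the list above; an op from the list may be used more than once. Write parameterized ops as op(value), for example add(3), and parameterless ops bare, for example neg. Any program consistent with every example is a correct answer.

neg | add(1) | add(-2) | abs | neg

Check, running the answer program on each example:
  -23 -> 23 -> 24 -> 22 -> 22 -> -22
  22 -> -22 -> -21 -> -23 -> 23 -> -23
  28 -> -28 -> -27 -> -29 -> 29 -> -29
  21 -> -21 -> -20 -> -22 -> 22 -> -22
  -26 -> 26 -> 27 -> 25 -> 25 -> -25
  -42 -> 42 -> 43 -> 41 -> 41 -> -41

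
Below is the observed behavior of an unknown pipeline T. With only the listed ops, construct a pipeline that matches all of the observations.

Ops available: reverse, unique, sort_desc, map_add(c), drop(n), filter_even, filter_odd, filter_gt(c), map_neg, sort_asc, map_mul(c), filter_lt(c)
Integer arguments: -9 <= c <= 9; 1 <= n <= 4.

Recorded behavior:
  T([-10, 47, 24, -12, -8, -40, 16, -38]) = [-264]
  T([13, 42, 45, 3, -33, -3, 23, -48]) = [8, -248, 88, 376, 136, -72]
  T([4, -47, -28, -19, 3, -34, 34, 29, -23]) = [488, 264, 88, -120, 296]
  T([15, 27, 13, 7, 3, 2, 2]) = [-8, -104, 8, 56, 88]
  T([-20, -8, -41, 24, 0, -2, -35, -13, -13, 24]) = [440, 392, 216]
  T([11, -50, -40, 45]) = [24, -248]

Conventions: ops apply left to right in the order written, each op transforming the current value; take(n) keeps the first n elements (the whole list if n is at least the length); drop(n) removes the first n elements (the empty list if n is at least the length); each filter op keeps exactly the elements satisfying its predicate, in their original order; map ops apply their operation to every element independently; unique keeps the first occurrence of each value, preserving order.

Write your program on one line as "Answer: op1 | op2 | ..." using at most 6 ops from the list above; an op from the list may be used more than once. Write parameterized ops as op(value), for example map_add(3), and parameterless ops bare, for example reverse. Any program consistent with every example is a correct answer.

map_add(-5) | map_add(-9) | filter_odd | unique | map_mul(-8)

Check, running the answer program on each example:
  [-10, 47, 24, -12, -8, -40, 16, -38] -> [-15, 42, 19, -17, -13, -45, 11, -43] -> [-24, 33, 10, -26, -22, -54, 2, -52] -> [33] -> [33] -> [-264]
  [13, 42, 45, 3, -33, -3, 23, -48] -> [8, 37, 40, -2, -38, -8, 18, -53] -> [-1, 28, 31, -11, -47, -17, 9, -62] -> [-1, 31, -11, -47, -17, 9] -> [-1, 31, -11, -47, -17, 9] -> [8, -248, 88, 376, 136, -72]
  [4, -47, -28, -19, 3, -34, 34, 29, -23] -> [-1, -52, -33, -24, -2, -39, 29, 24, -28] -> [-10, -61, -42, -33, -11, -48, 20, 15, -37] -> [-61, -33, -11, 15, -37] -> [-61, -33, -11, 15, -37] -> [488, 264, 88, -120, 296]
  [15, 27, 13, 7, 3, 2, 2] -> [10, 22, 8, 2, -2, -3, -3] -> [1, 13, -1, -7, -11, -12, -12] -> [1, 13, -1, -7, -11] -> [1, 13, -1, -7, -11] -> [-8, -104, 8, 56, 88]
  [-20, -8, -41, 24, 0, -2, -35, -13, -13, 24] -> [-25, -13, -46, 19, -5, -7, -40, -18, -18, 19] -> [-34, -22, -55, 10, -14, -16, -49, -27, -27, 10] -> [-55, -49, -27, -27] -> [-55, -49, -27] -> [440, 392, 216]
  [11, -50, -40, 45] -> [6, -55, -45, 40] -> [-3, -64, -54, 31] -> [-3, 31] -> [-3, 31] -> [24, -248]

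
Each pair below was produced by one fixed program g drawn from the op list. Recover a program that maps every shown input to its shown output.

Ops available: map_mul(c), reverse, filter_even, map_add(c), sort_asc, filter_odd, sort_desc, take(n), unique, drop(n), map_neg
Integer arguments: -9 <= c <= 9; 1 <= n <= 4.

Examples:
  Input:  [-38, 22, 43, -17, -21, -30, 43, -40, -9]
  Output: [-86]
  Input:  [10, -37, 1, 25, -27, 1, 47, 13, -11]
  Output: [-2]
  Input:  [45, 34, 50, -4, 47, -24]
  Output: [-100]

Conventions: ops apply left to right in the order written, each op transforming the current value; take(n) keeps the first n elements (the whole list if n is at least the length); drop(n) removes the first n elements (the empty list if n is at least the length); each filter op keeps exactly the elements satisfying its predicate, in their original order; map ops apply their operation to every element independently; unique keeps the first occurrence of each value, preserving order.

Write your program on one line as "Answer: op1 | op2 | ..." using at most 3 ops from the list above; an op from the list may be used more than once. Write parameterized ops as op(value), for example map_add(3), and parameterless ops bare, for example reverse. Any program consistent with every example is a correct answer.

take(3) | drop(2) | map_mul(-2)

Check, running the answer program on each example:
  [-38, 22, 43, -17, -21, -30, 43, -40, -9] -> [-38, 22, 43] -> [43] -> [-86]
  [10, -37, 1, 25, -27, 1, 47, 13, -11] -> [10, -37, 1] -> [1] -> [-2]
  [45, 34, 50, -4, 47, -24] -> [45, 34, 50] -> [50] -> [-100]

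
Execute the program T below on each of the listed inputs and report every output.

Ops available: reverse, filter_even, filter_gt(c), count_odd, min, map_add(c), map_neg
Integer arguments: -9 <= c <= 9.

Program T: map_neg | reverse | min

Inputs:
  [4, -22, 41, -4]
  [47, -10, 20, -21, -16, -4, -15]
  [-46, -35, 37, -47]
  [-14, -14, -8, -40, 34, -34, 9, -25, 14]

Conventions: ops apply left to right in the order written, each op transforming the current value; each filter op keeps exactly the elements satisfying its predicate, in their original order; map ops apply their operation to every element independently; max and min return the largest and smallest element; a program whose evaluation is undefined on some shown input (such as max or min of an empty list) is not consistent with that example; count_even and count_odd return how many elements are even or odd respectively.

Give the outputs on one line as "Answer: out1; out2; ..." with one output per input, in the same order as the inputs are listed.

-41; -47; -37; -34

Execution, op by op:
  [4, -22, 41, -4] -> [-4, 22, -41, 4] -> [4, -41, 22, -4] -> -41
  [47, -10, 20, -21, -16, -4, -15] -> [-47, 10, -20, 21, 16, 4, 15] -> [15, 4, 16, 21, -20, 10, -47] -> -47
  [-46, -35, 37, -47] -> [46, 35, -37, 47] -> [47, -37, 35, 46] -> -37
  [-14, -14, -8, -40, 34, -34, 9, -25, 14] -> [14, 14, 8, 40, -34, 34, -9, 25, -14] -> [-14, 25, -9, 34, -34, 40, 8, 14, 14] -> -34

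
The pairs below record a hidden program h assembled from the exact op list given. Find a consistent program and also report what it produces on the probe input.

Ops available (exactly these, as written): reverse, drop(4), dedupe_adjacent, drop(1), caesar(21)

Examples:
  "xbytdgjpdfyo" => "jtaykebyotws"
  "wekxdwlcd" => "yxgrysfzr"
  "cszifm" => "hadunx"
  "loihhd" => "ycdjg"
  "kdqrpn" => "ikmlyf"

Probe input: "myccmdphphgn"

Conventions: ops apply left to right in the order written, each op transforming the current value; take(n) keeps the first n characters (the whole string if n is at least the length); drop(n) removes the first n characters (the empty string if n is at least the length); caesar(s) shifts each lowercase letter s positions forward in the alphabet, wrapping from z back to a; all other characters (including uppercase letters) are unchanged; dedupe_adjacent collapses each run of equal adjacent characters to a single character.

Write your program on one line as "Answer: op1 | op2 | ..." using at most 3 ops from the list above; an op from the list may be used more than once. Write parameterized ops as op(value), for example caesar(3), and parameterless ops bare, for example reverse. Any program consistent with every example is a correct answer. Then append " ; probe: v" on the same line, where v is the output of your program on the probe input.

caesar(21) | reverse | dedupe_adjacent ; probe: "ibckckyhxth"

Check, running the answer program on each example:
  "xbytdgjpdfyo" -> "swtoybekyatj" -> "jtaykebyotws" -> "jtaykebyotws"
  "wekxdwlcd" -> "rzfsyrgxy" -> "yxgrysfzr" -> "yxgrysfzr"
  "cszifm" -> "xnudah" -> "hadunx" -> "hadunx"
  "loihhd" -> "gjdccy" -> "yccdjg" -> "ycdjg"
  "kdqrpn" -> "fylmki" -> "ikmlyf" -> "ikmlyf"
  probe: "myccmdphphgn" -> "htxxhykckcbi" -> "ibckckyhxxth" -> "ibckckyhxth"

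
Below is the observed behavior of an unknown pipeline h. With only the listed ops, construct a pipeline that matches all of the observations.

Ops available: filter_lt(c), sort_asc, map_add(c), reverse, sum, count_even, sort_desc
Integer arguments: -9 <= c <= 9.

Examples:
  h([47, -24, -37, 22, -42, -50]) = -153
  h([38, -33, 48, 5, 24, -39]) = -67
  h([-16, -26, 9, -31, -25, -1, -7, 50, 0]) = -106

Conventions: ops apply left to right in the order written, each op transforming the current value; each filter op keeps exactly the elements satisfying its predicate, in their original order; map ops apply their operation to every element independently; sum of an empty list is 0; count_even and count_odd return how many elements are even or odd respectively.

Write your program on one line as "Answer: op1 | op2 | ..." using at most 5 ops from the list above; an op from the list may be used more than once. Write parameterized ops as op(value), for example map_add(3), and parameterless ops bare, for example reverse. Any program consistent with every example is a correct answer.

reverse | sort_asc | filter_lt(8) | sum

Check, running the answer program on each example:
  [47, -24, -37, 22, -42, -50] -> [-50, -42, 22, -37, -24, 47] -> [-50, -42, -37, -24, 22, 47] -> [-50, -42, -37, -24] -> -153
  [38, -33, 48, 5, 24, -39] -> [-39, 24, 5, 48, -33, 38] -> [-39, -33, 5, 24, 38, 48] -> [-39, -33, 5] -> -67
  [-16, -26, 9, -31, -25, -1, -7, 50, 0] -> [0, 50, -7, -1, -25, -31, 9, -26, -16] -> [-31, -26, -25, -16, -7, -1, 0, 9, 50] -> [-31, -26, -25, -16, -7, -1, 0] -> -106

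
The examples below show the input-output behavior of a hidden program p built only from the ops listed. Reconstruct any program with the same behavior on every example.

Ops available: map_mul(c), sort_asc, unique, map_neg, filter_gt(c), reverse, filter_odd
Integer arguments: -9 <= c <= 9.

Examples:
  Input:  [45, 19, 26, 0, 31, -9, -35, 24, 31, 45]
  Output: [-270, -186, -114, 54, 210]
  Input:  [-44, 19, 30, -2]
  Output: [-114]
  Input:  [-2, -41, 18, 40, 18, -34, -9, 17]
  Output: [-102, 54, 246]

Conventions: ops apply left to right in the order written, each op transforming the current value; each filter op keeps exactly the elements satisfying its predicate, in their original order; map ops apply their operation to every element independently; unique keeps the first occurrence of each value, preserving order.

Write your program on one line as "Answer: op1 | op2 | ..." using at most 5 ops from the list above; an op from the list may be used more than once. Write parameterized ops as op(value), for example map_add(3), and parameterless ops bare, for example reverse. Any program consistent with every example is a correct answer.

sort_asc | reverse | filter_odd | map_mul(-6) | unique

Check, running the answer program on each example:
  [45, 19, 26, 0, 31, -9, -35, 24, 31, 45] -> [-35, -9, 0, 19, 24, 26, 31, 31, 45, 45] -> [45, 45, 31, 31, 26, 24, 19, 0, -9, -35] -> [45, 45, 31, 31, 19, -9, -35] -> [-270, -270, -186, -186, -114, 54, 210] -> [-270, -186, -114, 54, 210]
  [-44, 19, 30, -2] -> [-44, -2, 19, 30] -> [30, 19, -2, -44] -> [19] -> [-114] -> [-114]
  [-2, -41, 18, 40, 18, -34, -9, 17] -> [-41, -34, -9, -2, 17, 18, 18, 40] -> [40, 18, 18, 17, -2, -9, -34, -41] -> [17, -9, -41] -> [-102, 54, 246] -> [-102, 54, 246]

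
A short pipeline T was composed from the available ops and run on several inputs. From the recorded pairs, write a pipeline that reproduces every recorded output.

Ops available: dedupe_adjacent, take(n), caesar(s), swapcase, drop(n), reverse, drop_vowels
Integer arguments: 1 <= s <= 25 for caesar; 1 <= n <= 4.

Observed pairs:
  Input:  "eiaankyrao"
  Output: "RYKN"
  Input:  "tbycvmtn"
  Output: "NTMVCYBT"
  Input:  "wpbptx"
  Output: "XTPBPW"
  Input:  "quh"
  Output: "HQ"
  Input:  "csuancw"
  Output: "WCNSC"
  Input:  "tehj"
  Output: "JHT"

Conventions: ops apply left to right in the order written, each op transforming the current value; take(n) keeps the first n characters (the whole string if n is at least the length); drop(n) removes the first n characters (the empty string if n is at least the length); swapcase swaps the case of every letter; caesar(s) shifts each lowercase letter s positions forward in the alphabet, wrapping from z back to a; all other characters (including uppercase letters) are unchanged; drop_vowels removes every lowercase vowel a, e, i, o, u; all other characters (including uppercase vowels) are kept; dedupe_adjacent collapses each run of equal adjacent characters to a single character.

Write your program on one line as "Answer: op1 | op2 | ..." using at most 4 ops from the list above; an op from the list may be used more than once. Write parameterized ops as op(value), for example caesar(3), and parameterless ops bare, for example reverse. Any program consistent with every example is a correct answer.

drop_vowels | reverse | swapcase

Check, running the answer program on each example:
  "eiaankyrao" -> "nkyr" -> "rykn" -> "RYKN"
  "tbycvmtn" -> "tbycvmtn" -> "ntmvcybt" -> "NTMVCYBT"
  "wpbptx" -> "wpbptx" -> "xtpbpw" -> "XTPBPW"
  "quh" -> "qh" -> "hq" -> "HQ"
  "csuancw" -> "csncw" -> "wcnsc" -> "WCNSC"
  "tehj" -> "thj" -> "jht" -> "JHT"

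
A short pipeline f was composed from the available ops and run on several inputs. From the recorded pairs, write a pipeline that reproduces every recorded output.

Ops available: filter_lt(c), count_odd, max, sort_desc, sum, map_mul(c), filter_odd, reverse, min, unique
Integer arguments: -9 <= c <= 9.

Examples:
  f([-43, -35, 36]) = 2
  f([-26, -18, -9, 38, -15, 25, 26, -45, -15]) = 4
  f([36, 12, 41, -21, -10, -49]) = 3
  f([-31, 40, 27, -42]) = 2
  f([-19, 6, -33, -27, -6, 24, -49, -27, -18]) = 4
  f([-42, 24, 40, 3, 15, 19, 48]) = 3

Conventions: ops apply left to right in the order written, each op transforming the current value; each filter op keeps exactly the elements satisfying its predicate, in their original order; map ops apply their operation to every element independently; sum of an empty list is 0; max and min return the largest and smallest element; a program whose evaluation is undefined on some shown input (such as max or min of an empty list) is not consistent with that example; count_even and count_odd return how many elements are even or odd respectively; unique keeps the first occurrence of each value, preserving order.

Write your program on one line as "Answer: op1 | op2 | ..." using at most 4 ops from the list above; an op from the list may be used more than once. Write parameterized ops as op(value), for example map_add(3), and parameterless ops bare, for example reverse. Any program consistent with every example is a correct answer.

map_mul(-5) | sort_desc | unique | count_odd

Check, running the answer program on each example:
  [-43, -35, 36] -> [215, 175, -180] -> [215, 175, -180] -> [215, 175, -180] -> 2
  [-26, -18, -9, 38, -15, 25, 26, -45, -15] -> [130, 90, 45, -190, 75, -125, -130, 225, 75] -> [225, 130, 90, 75, 75, 45, -125, -130, -190] -> [225, 130, 90, 75, 45, -125, -130, -190] -> 4
  [36, 12, 41, -21, -10, -49] -> [-180, -60, -205, 105, 50, 245] -> [245, 105, 50, -60, -180, -205] -> [245, 105, 50, -60, -180, -205] -> 3
  [-31, 40, 27, -42] -> [155, -200, -135, 210] -> [210, 155, -135, -200] -> [210, 155, -135, -200] -> 2
  [-19, 6, -33, -27, -6, 24, -49, -27, -18] -> [95, -30, 165, 135, 30, -120, 245, 135, 90] -> [245, 165, 135, 135, 95, 90, 30, -30, -120] -> [245, 165, 135, 95, 90, 30, -30, -120] -> 4
  [-42, 24, 40, 3, 15, 19, 48] -> [210, -120, -200, -15, -75, -95, -240] -> [210, -15, -75, -95, -120, -200, -240] -> [210, -15, -75, -95, -120, -200, -240] -> 3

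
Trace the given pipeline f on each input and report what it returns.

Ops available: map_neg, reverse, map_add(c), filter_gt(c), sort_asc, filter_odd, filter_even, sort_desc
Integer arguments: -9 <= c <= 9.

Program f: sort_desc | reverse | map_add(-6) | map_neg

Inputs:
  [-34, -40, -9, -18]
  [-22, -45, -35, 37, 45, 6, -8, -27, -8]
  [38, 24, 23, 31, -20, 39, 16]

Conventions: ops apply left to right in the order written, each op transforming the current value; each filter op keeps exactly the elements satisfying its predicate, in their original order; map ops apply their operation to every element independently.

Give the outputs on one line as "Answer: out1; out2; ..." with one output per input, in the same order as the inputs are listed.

[46, 40, 24, 15]; [51, 41, 33, 28, 14, 14, 0, -31, -39]; [26, -10, -17, -18, -25, -32, -33]

Execution, op by op:
  [-34, -40, -9, -18] -> [-9, -18, -34, -40] -> [-40, -34, -18, -9] -> [-46, -40, -24, -15] -> [46, 40, 24, 15]
  [-22, -45, -35, 37, 45, 6, -8, -27, -8] -> [45, 37, 6, -8, -8, -22, -27, -35, -45] -> [-45, -35, -27, -22, -8, -8, 6, 37, 45] -> [-51, -41, -33, -28, -14, -14, 0, 31, 39] -> [51, 41, 33, 28, 14, 14, 0, -31, -39]
  [38, 24, 23, 31, -20, 39, 16] -> [39, 38, 31, 24, 23, 16, -20] -> [-20, 16, 23, 24, 31, 38, 39] -> [-26, 10, 17, 18, 25, 32, 33] -> [26, -10, -17, -18, -25, -32, -33]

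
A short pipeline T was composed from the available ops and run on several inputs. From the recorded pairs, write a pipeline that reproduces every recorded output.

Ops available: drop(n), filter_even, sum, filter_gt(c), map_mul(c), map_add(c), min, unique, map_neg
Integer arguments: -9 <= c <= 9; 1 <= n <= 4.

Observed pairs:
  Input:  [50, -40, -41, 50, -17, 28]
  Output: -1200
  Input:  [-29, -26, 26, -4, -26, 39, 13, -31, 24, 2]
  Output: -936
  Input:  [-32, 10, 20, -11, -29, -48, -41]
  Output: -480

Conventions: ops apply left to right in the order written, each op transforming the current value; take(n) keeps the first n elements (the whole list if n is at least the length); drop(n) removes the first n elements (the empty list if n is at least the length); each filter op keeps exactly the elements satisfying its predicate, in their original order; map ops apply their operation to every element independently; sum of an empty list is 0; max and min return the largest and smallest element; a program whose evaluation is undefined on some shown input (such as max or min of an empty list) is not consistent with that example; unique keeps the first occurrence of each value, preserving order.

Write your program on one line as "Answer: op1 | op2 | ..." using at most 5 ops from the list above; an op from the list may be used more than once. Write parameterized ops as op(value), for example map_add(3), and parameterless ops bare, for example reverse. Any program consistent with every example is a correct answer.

map_neg | map_mul(4) | map_mul(6) | min

Check, running the answer program on each example:
  [50, -40, -41, 50, -17, 28] -> [-50, 40, 41, -50, 17, -28] -> [-200, 160, 164, -200, 68, -112] -> [-1200, 960, 984, -1200, 408, -672] -> -1200
  [-29, -26, 26, -4, -26, 39, 13, -31, 24, 2] -> [29, 26, -26, 4, 26, -39, -13, 31, -24, -2] -> [116, 104, -104, 16, 104, -156, -52, 124, -96, -8] -> [696, 624, -624, 96, 624, -936, -312, 744, -576, -48] -> -936
  [-32, 10, 20, -11, -29, -48, -41] -> [32, -10, -20, 11, 29, 48, 41] -> [128, -40, -80, 44, 116, 192, 164] -> [768, -240, -480, 264, 696, 1152, 984] -> -480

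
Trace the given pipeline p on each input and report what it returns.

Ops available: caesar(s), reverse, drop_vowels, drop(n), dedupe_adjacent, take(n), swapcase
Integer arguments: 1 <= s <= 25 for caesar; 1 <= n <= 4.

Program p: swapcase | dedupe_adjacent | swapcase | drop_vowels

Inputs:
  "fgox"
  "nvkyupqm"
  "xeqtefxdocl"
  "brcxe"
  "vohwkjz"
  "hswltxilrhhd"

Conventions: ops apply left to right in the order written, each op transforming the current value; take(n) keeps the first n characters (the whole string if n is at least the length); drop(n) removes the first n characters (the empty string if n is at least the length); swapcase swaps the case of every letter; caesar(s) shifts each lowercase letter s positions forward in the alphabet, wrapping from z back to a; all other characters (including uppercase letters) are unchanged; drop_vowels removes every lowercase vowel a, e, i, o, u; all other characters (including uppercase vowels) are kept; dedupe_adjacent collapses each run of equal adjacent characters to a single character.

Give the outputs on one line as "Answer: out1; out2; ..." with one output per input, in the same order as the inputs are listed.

Execution, op by op:
  "fgox" -> "FGOX" -> "FGOX" -> "fgox" -> "fgx"
  "nvkyupqm" -> "NVKYUPQM" -> "NVKYUPQM" -> "nvkyupqm" -> "nvkypqm"
  "xeqtefxdocl" -> "XEQTEFXDOCL" -> "XEQTEFXDOCL" -> "xeqtefxdocl" -> "xqtfxdcl"
  "brcxe" -> "BRCXE" -> "BRCXE" -> "brcxe" -> "brcx"
  "vohwkjz" -> "VOHWKJZ" -> "VOHWKJZ" -> "vohwkjz" -> "vhwkjz"
  "hswltxilrhhd" -> "HSWLTXILRHHD" -> "HSWLTXILRHD" -> "hswltxilrhd" -> "hswltxlrhd"

"fgx"; "nvkypqm"; "xqtfxdcl"; "brcx"; "vhwkjz"; "hswltxlrhd"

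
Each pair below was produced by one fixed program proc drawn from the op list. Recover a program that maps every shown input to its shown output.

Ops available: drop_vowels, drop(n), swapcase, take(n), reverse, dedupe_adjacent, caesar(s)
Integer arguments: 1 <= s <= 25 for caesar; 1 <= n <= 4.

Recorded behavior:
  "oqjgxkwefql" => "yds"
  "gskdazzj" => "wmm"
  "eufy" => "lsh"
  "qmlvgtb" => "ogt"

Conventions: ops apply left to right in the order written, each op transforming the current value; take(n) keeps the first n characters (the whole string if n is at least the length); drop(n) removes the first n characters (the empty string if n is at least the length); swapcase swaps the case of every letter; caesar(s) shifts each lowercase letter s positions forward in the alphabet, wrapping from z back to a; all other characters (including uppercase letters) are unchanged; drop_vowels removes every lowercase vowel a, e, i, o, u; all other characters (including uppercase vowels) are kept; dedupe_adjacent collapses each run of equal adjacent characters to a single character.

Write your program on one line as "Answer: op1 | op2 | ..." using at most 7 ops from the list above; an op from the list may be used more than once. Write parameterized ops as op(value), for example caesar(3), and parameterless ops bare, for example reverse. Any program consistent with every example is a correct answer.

caesar(21) | caesar(19) | caesar(13) | caesar(12) | reverse | take(3)

Check, running the answer program on each example:
  "oqjgxkwefql" -> "jlebsfrzalg" -> "cexulykstez" -> "prkhylxfgrm" -> "bdwtkxjrsdy" -> "ydsrjxktwdb" -> "yds"
  "gskdazzj" -> "bnfyvuue" -> "ugyronnx" -> "htlebaak" -> "tfxqnmmw" -> "wmmnqxft" -> "wmm"
  "eufy" -> "zpat" -> "sitm" -> "fvgz" -> "rhsl" -> "lshr" -> "lsh"
  "qmlvgtb" -> "lhgqbow" -> "eazjuhp" -> "rnmwhuc" -> "dzyitgo" -> "ogtiyzd" -> "ogt"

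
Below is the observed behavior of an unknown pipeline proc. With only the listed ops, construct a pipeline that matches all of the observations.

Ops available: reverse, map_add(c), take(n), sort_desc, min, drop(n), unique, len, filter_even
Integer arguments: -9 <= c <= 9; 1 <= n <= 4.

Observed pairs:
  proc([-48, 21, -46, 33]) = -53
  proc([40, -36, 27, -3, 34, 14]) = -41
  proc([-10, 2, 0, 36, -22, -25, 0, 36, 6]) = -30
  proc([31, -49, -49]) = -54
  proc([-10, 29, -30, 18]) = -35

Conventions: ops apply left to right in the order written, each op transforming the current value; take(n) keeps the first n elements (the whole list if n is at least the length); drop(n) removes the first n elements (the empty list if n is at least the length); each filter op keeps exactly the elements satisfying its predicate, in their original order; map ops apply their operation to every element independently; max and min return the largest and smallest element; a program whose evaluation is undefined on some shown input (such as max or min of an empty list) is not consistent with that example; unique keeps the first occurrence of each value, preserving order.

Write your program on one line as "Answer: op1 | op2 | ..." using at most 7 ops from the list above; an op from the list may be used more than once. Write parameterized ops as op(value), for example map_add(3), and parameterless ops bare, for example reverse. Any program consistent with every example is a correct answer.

sort_desc | reverse | unique | map_add(-5) | sort_desc | min

Check, running the answer program on each example:
  [-48, 21, -46, 33] -> [33, 21, -46, -48] -> [-48, -46, 21, 33] -> [-48, -46, 21, 33] -> [-53, -51, 16, 28] -> [28, 16, -51, -53] -> -53
  [40, -36, 27, -3, 34, 14] -> [40, 34, 27, 14, -3, -36] -> [-36, -3, 14, 27, 34, 40] -> [-36, -3, 14, 27, 34, 40] -> [-41, -8, 9, 22, 29, 35] -> [35, 29, 22, 9, -8, -41] -> -41
  [-10, 2, 0, 36, -22, -25, 0, 36, 6] -> [36, 36, 6, 2, 0, 0, -10, -22, -25] -> [-25, -22, -10, 0, 0, 2, 6, 36, 36] -> [-25, -22, -10, 0, 2, 6, 36] -> [-30, -27, -15, -5, -3, 1, 31] -> [31, 1, -3, -5, -15, -27, -30] -> -30
  [31, -49, -49] -> [31, -49, -49] -> [-49, -49, 31] -> [-49, 31] -> [-54, 26] -> [26, -54] -> -54
  [-10, 29, -30, 18] -> [29, 18, -10, -30] -> [-30, -10, 18, 29] -> [-30, -10, 18, 29] -> [-35, -15, 13, 24] -> [24, 13, -15, -35] -> -35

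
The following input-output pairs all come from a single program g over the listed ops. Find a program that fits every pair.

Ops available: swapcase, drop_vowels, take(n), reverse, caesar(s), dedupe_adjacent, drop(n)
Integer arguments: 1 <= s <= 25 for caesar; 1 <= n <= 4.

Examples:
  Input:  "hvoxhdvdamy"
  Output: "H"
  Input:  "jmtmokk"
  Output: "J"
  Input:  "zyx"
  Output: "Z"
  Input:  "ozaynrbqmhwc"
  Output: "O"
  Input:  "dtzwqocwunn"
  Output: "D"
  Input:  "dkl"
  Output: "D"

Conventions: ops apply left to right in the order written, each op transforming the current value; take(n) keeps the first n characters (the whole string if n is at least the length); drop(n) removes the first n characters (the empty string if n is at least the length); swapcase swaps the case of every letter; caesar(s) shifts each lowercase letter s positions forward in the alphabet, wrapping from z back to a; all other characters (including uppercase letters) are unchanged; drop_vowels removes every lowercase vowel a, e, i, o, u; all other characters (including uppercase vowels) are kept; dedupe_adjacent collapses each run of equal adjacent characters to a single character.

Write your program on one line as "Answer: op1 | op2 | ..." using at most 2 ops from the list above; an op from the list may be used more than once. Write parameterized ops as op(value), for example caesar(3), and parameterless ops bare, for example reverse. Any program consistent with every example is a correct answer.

take(1) | swapcase

Check, running the answer program on each example:
  "hvoxhdvdamy" -> "h" -> "H"
  "jmtmokk" -> "j" -> "J"
  "zyx" -> "z" -> "Z"
  "ozaynrbqmhwc" -> "o" -> "O"
  "dtzwqocwunn" -> "d" -> "D"
  "dkl" -> "d" -> "D"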